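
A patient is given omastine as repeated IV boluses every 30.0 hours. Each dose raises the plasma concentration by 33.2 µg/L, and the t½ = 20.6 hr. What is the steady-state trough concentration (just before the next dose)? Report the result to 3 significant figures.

19.0 µg/L

k = ln 2 / 20.6 = 0.03365 hr⁻¹
Fraction remaining after one interval: e^(−kτ) = e^(−0.03365 × 30.0) = 0.3644
R = 1 / (1 − 0.3644) = 1.573
Css,max = 33.2 × 1.573 = 52.24 µg/L
Css,min = Css,max × e^(−kτ) = 52.24 × 0.3644 ≈ 19.0 µg/L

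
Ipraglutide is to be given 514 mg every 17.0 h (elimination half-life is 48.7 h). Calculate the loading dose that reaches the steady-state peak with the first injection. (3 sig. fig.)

2390 mg

k = ln 2 / 48.7 = 0.01423 h⁻¹
Accumulation ratio R = 1 / (1 − e^(−kτ)) = 1 / (1 − e^(−0.01423×17.0)) = 1 / (1 − 0.7851) = 4.653
Loading dose = maintenance dose × R = 514 × 4.653 ≈ 2390 mg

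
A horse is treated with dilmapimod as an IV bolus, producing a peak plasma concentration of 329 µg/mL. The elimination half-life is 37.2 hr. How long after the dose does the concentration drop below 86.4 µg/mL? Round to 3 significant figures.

71.8 hours

k = ln 2 / 37.2 = 0.01863 hr⁻¹
C(t) = C₀ e^(−kt)  ⇒  t = ln(C₀/C) / k
t = ln(329/86.4) / 0.01863 = 1.337 / 0.01863 ≈ 71.8 hours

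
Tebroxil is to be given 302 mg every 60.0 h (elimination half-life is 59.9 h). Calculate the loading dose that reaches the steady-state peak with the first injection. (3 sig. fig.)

603 mg

k = ln 2 / 59.9 = 0.01157 h⁻¹
Accumulation ratio R = 1 / (1 − e^(−kτ)) = 1 / (1 − e^(−0.01157×60.0)) = 1 / (1 − 0.4994) = 1.998
Loading dose = maintenance dose × R = 302 × 1.998 ≈ 603 mg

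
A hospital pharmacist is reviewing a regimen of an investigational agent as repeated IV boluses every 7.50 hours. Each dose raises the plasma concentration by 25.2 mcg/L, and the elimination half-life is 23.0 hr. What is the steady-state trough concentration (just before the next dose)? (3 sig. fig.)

k = ln 2 / 23.0 = 0.03014 hr⁻¹
Fraction remaining after one interval: e^(−kτ) = e^(−0.03014 × 7.50) = 0.7977
R = 1 / (1 − 0.7977) = 4.943
Css,max = 25.2 × 4.943 = 124.6 mcg/L
Css,min = Css,max × e^(−kτ) = 124.6 × 0.7977 ≈ 99.4 mcg/L

99.4 mcg/L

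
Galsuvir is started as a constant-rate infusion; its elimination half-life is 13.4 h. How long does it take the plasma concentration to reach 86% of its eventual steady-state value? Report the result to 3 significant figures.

38.0 hours

k = ln 2 / 13.4 = 0.05173 h⁻¹
f = 1 − e^(−kt)  ⇒  t = −ln(1 − f) / k
t = −ln(1 − 0.86) / 0.05173 = 1.966 / 0.05173 ≈ 38.0 hours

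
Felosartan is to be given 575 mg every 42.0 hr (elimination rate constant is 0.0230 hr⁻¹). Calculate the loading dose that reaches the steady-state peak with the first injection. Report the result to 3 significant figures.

Accumulation ratio R = 1 / (1 − e^(−kτ)) = 1 / (1 − e^(−0.02300×42.0)) = 1 / (1 − 0.3806) = 1.614
Loading dose = maintenance dose × R = 575 × 1.614 ≈ 928 mg

928 mg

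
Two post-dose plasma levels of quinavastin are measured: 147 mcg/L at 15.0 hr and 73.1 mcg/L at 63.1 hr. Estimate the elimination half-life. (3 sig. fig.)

k = ln(C₁/C₂) / (t₂ − t₁) = ln(147/73.1) / (63.1 − 15.0)
  = 0.6986 / 48.10 = 0.01452 hr⁻¹
t½ = ln 2 / k = ln 2 / 0.01452 ≈ 47.7 hours

47.7 hours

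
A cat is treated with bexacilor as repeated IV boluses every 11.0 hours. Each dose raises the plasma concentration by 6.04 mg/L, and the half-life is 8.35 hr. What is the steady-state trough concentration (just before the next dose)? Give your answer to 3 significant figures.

k = ln 2 / 8.35 = 0.08301 hr⁻¹
Fraction remaining after one interval: e^(−kτ) = e^(−0.08301 × 11.0) = 0.4013
R = 1 / (1 − 0.4013) = 1.670
Css,max = 6.04 × 1.670 = 10.09 mg/L
Css,min = Css,max × e^(−kτ) = 10.09 × 0.4013 ≈ 4.05 mg/L

4.05 mg/L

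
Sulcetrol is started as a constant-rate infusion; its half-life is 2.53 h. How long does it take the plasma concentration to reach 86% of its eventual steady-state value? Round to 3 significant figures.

k = ln 2 / 2.53 = 0.2740 h⁻¹
f = 1 − e^(−kt)  ⇒  t = −ln(1 − f) / k
t = −ln(1 − 0.86) / 0.2740 = 1.966 / 0.2740 ≈ 7.18 hours

7.18 hours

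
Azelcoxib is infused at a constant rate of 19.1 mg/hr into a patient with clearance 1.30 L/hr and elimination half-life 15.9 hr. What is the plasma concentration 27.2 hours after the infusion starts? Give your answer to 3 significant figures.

10.2 µg/mL

Css = rate / CL = 19.1 / 1.30 = 14.69 µg/mL
k = ln 2 / 15.9 = 0.04359 hr⁻¹
C(t) = Css (1 − e^(−kt)) = 14.69 × (1 − e^(−1.186)) = 14.69 × 0.6945 ≈ 10.2 µg/mL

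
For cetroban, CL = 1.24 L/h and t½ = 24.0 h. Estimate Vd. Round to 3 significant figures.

k = ln 2 / t½ = ln 2 / 24.0 = 0.02888 h⁻¹
V = CL / k = 1.24 / 0.02888 ≈ 42.9 L

42.9 L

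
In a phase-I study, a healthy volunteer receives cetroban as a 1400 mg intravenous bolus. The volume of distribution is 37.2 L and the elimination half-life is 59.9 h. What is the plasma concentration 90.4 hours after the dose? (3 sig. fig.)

13.2 µg/mL

C₀ = dose / V = 1400 / 37.2 = 37.63 µg/mL
k = ln 2 / 59.9 = 0.01157 h⁻¹
C(t) = C₀ e^(−kt) = 37.63 × e^(−0.01157 × 90.4) = 37.63 × e^(−1.046) = 37.63 × 0.3513 ≈ 13.2 µg/mL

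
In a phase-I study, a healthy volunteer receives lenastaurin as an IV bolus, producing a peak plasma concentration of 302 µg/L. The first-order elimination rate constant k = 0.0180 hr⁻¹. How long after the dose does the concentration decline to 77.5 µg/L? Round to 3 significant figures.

75.6 hours

C(t) = C₀ e^(−kt)  ⇒  t = ln(C₀/C) / k
t = ln(302/77.5) / 0.01800 = 1.360 / 0.01800 ≈ 75.6 hours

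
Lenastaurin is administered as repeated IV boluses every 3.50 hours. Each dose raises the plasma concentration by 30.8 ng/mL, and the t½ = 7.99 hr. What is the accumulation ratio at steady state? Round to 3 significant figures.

3.82

k = ln 2 / 7.99 = 0.08675 hr⁻¹
Fraction remaining after one interval: e^(−kτ) = e^(−0.08675 × 3.50) = 0.7381
R = 1 / (1 − 0.7381) = 1 / 0.2619 ≈ 3.82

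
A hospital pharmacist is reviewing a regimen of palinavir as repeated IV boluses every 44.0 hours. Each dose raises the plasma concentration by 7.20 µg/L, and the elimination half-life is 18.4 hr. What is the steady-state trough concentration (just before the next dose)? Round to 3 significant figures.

1.70 µg/L

k = ln 2 / 18.4 = 0.03767 hr⁻¹
Fraction remaining after one interval: e^(−kτ) = e^(−0.03767 × 44.0) = 0.1906
R = 1 / (1 − 0.1906) = 1.235
Css,max = 7.20 × 1.235 = 8.896 µg/L
Css,min = Css,max × e^(−kτ) = 8.896 × 0.1906 ≈ 1.70 µg/L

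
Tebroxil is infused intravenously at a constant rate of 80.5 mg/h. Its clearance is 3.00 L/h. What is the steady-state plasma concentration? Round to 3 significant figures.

Css = infusion rate / CL = 80.5 / 3.00 ≈ 26.8 mg/L

26.8 mg/L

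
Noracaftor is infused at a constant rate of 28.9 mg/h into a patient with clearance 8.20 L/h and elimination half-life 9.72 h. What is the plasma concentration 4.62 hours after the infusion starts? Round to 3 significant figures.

0.989 µg/mL

Css = rate / CL = 28.9 / 8.20 = 3.524 µg/mL
k = ln 2 / 9.72 = 0.07131 h⁻¹
C(t) = Css (1 − e^(−kt)) = 3.524 × (1 − e^(−0.3295)) = 3.524 × 0.2807 ≈ 0.989 µg/mL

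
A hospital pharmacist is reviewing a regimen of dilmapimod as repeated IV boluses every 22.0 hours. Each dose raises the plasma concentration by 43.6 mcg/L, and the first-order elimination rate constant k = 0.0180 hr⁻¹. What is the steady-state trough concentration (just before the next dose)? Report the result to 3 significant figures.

Fraction remaining after one interval: e^(−kτ) = e^(−0.01800 × 22.0) = 0.6730
R = 1 / (1 − 0.6730) = 3.058
Css,max = 43.6 × 3.058 = 133.3 mcg/L
Css,min = Css,max × e^(−kτ) = 133.3 × 0.6730 ≈ 89.7 mcg/L

89.7 mcg/L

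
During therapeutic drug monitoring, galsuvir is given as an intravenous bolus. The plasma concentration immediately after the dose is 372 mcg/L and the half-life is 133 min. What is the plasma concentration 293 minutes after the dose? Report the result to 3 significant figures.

k = ln 2 / 133 = 0.005212 min⁻¹
C(t) = C₀ e^(−kt) = 372 × e^(−0.005212 × 293) = 372 × e^(−1.527) = 372 × 0.2172 ≈ 80.8 mcg/L

80.8 mcg/L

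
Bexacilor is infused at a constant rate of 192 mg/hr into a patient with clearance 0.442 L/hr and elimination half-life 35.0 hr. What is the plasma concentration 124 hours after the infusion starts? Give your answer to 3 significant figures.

Css = rate / CL = 192 / 0.442 = 434.4 µg/mL
k = ln 2 / 35.0 = 0.01980 hr⁻¹
C(t) = Css (1 − e^(−kt)) = 434.4 × (1 − e^(−2.456)) = 434.4 × 0.9142 ≈ 397 µg/mL

397 µg/mL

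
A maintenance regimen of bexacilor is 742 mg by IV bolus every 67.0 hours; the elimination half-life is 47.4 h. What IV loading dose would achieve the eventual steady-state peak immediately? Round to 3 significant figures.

k = ln 2 / 47.4 = 0.01462 h⁻¹
Accumulation ratio R = 1 / (1 − e^(−kτ)) = 1 / (1 − e^(−0.01462×67.0)) = 1 / (1 − 0.3754) = 1.601
Loading dose = maintenance dose × R = 742 × 1.601 ≈ 1190 mg

1190 mg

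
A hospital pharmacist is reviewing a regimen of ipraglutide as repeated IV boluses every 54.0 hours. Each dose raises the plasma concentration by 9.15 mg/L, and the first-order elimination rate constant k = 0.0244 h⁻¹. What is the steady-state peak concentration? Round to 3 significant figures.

Fraction remaining after one interval: e^(−kτ) = e^(−0.02440 × 54.0) = 0.2678
R = 1 / (1 − 0.2678) = 1.366
Css,max = 9.15 × 1.366 ≈ 12.5 mg/L

12.5 mg/L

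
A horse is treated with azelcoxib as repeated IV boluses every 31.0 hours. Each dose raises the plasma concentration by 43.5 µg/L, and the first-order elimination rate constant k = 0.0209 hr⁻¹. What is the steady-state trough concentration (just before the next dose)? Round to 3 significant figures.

47.7 µg/L

Fraction remaining after one interval: e^(−kτ) = e^(−0.02090 × 31.0) = 0.5231
R = 1 / (1 − 0.5231) = 2.097
Css,max = 43.5 × 2.097 = 91.22 µg/L
Css,min = Css,max × e^(−kτ) = 91.22 × 0.5231 ≈ 47.7 µg/L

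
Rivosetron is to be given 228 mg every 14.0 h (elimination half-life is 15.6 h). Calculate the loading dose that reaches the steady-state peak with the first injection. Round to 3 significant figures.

492 mg

k = ln 2 / 15.6 = 0.04443 h⁻¹
Accumulation ratio R = 1 / (1 − e^(−kτ)) = 1 / (1 − e^(−0.04443×14.0)) = 1 / (1 − 0.5368) = 2.159
Loading dose = maintenance dose × R = 228 × 2.159 ≈ 492 mg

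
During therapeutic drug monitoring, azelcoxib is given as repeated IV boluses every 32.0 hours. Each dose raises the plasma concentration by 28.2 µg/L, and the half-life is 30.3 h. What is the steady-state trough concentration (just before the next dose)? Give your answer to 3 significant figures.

26.1 µg/L

k = ln 2 / 30.3 = 0.02288 h⁻¹
Fraction remaining after one interval: e^(−kτ) = e^(−0.02288 × 32.0) = 0.4809
R = 1 / (1 − 0.4809) = 1.927
Css,max = 28.2 × 1.927 = 54.33 µg/L
Css,min = Css,max × e^(−kτ) = 54.33 × 0.4809 ≈ 26.1 µg/L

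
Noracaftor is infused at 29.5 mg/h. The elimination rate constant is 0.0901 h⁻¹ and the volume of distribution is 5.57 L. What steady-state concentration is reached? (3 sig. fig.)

CL = k · V = 0.0901 × 5.57 = 0.5019 L/h
Css = rate / CL = 29.5 / 0.5019 ≈ 58.8 mg/L

58.8 mg/L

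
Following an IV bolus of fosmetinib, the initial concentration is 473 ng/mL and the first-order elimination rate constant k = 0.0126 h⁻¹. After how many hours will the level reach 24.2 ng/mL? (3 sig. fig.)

236 hours

C(t) = C₀ e^(−kt)  ⇒  t = ln(C₀/C) / k
t = ln(473/24.2) / 0.01260 = 2.973 / 0.01260 ≈ 236 hours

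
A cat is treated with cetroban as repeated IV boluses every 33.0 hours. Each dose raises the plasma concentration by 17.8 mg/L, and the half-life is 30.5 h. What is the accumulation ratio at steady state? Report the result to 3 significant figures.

1.90

k = ln 2 / 30.5 = 0.02273 h⁻¹
Fraction remaining after one interval: e^(−kτ) = e^(−0.02273 × 33.0) = 0.4724
R = 1 / (1 − 0.4724) = 1 / 0.5276 ≈ 1.90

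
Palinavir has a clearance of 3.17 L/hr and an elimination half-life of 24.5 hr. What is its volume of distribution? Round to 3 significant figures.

112 L

k = ln 2 / t½ = ln 2 / 24.5 = 0.02829 hr⁻¹
V = CL / k = 3.17 / 0.02829 ≈ 112 L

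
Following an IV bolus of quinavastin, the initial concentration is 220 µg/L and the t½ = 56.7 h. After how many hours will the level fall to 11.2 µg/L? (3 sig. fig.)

k = ln 2 / 56.7 = 0.01222 h⁻¹
C(t) = C₀ e^(−kt)  ⇒  t = ln(C₀/C) / k
t = ln(220/11.2) / 0.01222 = 2.978 / 0.01222 ≈ 244 hours

244 hours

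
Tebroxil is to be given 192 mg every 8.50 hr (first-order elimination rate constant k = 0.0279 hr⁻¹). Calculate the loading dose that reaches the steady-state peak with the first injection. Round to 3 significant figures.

909 mg

Accumulation ratio R = 1 / (1 − e^(−kτ)) = 1 / (1 − e^(−0.02790×8.50)) = 1 / (1 − 0.7889) = 4.736
Loading dose = maintenance dose × R = 192 × 4.736 ≈ 909 mg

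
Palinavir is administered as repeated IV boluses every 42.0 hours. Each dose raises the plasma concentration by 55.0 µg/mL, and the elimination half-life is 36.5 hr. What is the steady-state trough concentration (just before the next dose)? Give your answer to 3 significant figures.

k = ln 2 / 36.5 = 0.01899 hr⁻¹
Fraction remaining after one interval: e^(−kτ) = e^(−0.01899 × 42.0) = 0.4504
R = 1 / (1 − 0.4504) = 1.820
Css,max = 55.0 × 1.820 = 100.1 µg/mL
Css,min = Css,max × e^(−kτ) = 100.1 × 0.4504 ≈ 45.1 µg/mL

45.1 µg/mL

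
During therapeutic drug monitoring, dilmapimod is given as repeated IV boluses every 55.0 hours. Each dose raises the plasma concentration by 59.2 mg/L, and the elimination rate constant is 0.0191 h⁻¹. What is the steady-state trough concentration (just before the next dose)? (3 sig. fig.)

Fraction remaining after one interval: e^(−kτ) = e^(−0.01910 × 55.0) = 0.3498
R = 1 / (1 − 0.3498) = 1.538
Css,max = 59.2 × 1.538 = 91.04 mg/L
Css,min = Css,max × e^(−kτ) = 91.04 × 0.3498 ≈ 31.8 mg/L

31.8 mg/L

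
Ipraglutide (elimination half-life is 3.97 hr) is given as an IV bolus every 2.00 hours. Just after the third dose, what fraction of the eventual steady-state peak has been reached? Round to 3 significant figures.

k = ln 2 / 3.97 = 0.1746 hr⁻¹
f_n = 1 − e^(−nkτ) = 1 − e^(−3 × 0.1746 × 2.00) = 1 − e^(−1.048) = 1 − 0.3508 ≈ 0.649

0.649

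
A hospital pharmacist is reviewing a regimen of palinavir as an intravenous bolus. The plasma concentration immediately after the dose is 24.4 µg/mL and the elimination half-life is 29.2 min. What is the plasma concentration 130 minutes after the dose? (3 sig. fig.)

1.11 µg/mL

k = ln 2 / 29.2 = 0.02374 min⁻¹
130 min is 4.452 half-lives, so C = 24.4 × (1/2)^4.452 = 24.4 × 0.04569 ≈ 1.11 µg/mL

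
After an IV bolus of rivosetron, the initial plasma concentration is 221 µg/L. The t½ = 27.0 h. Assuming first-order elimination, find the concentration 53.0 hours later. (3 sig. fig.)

56.7 µg/L

k = ln 2 / 27.0 = 0.02567 h⁻¹
C(t) = C₀ e^(−kt) = 221 × e^(−0.02567 × 53.0) = 221 × e^(−1.361) = 221 × 0.2565 ≈ 56.7 µg/L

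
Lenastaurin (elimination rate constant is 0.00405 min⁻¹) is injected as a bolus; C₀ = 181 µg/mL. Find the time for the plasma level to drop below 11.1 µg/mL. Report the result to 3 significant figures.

C(t) = C₀ e^(−kt)  ⇒  t = ln(C₀/C) / k
t = ln(181/11.1) / 0.004050 = 2.792 / 0.004050 ≈ 689 minutes

689 minutes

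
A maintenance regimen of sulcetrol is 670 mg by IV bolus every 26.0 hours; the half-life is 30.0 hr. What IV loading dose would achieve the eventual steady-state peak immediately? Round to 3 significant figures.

k = ln 2 / 30.0 = 0.02310 hr⁻¹
Accumulation ratio R = 1 / (1 − e^(−kτ)) = 1 / (1 − e^(−0.02310×26.0)) = 1 / (1 − 0.5484) = 2.214
Loading dose = maintenance dose × R = 670 × 2.214 ≈ 1480 mg

1480 mg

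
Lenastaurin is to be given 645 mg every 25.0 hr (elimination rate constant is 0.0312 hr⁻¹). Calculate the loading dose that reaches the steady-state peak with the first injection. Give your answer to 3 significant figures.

1190 mg

Accumulation ratio R = 1 / (1 − e^(−kτ)) = 1 / (1 − e^(−0.03120×25.0)) = 1 / (1 − 0.4584) = 1.846
Loading dose = maintenance dose × R = 645 × 1.846 ≈ 1190 mg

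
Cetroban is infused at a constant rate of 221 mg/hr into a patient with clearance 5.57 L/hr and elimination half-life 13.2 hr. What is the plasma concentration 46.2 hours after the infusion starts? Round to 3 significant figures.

Css = rate / CL = 221 / 5.57 = 39.68 µg/mL
k = ln 2 / 13.2 = 0.05251 hr⁻¹
C(t) = Css (1 − e^(−kt)) = 39.68 × (1 − e^(−2.426)) = 39.68 × 0.9116 ≈ 36.2 µg/mL

36.2 µg/mL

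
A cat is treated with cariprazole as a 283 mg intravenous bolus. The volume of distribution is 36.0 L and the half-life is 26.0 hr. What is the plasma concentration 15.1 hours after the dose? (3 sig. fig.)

5.26 µg/mL

C₀ = dose / V = 283 / 36.0 = 7.861 µg/mL
k = ln 2 / 26.0 = 0.02666 hr⁻¹
C(t) = C₀ e^(−kt) = 7.861 × e^(−0.02666 × 15.1) = 7.861 × e^(−0.4026) = 7.861 × 0.6686 ≈ 5.26 µg/mL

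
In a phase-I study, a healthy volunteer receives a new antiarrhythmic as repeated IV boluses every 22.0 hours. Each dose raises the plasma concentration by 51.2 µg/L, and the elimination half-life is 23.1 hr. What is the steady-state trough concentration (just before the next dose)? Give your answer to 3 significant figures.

54.8 µg/L

k = ln 2 / 23.1 = 0.03001 hr⁻¹
Fraction remaining after one interval: e^(−kτ) = e^(−0.03001 × 22.0) = 0.5168
R = 1 / (1 − 0.5168) = 2.069
Css,max = 51.2 × 2.069 = 106.0 µg/L
Css,min = Css,max × e^(−kτ) = 106.0 × 0.5168 ≈ 54.8 µg/L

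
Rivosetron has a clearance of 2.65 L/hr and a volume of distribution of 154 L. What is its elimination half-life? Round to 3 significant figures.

40.3 hours

k = CL / V = 2.65 / 154 = 0.01721 hr⁻¹
t½ = ln 2 / k = ln 2 / 0.01721 ≈ 40.3 hours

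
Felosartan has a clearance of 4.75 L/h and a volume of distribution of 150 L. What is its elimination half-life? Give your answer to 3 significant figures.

21.9 hours

k = CL / V = 4.75 / 150 = 0.03167 h⁻¹
t½ = ln 2 / k = ln 2 / 0.03167 ≈ 21.9 hours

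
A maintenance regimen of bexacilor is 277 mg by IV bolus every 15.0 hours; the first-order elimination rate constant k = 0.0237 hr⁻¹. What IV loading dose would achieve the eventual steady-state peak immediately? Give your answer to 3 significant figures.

926 mg

Accumulation ratio R = 1 / (1 − e^(−kτ)) = 1 / (1 − e^(−0.02370×15.0)) = 1 / (1 − 0.7008) = 3.343
Loading dose = maintenance dose × R = 277 × 3.343 ≈ 926 mg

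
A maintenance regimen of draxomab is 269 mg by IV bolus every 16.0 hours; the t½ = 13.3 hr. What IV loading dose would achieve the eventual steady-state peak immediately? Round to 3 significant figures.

476 mg

k = ln 2 / 13.3 = 0.05212 hr⁻¹
Accumulation ratio R = 1 / (1 − e^(−kτ)) = 1 / (1 − e^(−0.05212×16.0)) = 1 / (1 − 0.4344) = 1.768
Loading dose = maintenance dose × R = 269 × 1.768 ≈ 476 mg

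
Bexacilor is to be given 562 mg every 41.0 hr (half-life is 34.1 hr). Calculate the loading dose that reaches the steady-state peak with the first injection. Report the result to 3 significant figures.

k = ln 2 / 34.1 = 0.02033 hr⁻¹
Accumulation ratio R = 1 / (1 − e^(−kτ)) = 1 / (1 − e^(−0.02033×41.0)) = 1 / (1 − 0.4346) = 1.769
Loading dose = maintenance dose × R = 562 × 1.769 ≈ 994 mg

994 mg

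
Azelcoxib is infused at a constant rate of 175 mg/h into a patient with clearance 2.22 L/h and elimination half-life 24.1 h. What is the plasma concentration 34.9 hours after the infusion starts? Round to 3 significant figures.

49.9 mg/L

Css = rate / CL = 175 / 2.22 = 78.83 mg/L
k = ln 2 / 24.1 = 0.02876 h⁻¹
C(t) = Css (1 − e^(−kt)) = 78.83 × (1 − e^(−1.004)) = 78.83 × 0.6335 ≈ 49.9 mg/L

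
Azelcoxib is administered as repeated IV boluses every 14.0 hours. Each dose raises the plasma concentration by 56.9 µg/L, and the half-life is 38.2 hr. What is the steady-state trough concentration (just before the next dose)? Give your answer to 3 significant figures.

197 µg/L

k = ln 2 / 38.2 = 0.01815 hr⁻¹
Fraction remaining after one interval: e^(−kτ) = e^(−0.01815 × 14.0) = 0.7757
R = 1 / (1 − 0.7757) = 4.458
Css,max = 56.9 × 4.458 = 253.6 µg/L
Css,min = Css,max × e^(−kτ) = 253.6 × 0.7757 ≈ 197 µg/L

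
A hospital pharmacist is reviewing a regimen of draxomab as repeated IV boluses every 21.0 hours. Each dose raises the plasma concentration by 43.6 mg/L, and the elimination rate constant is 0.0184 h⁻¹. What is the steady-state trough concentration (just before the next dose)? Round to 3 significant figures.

92.4 mg/L

Fraction remaining after one interval: e^(−kτ) = e^(−0.01840 × 21.0) = 0.6795
R = 1 / (1 − 0.6795) = 3.120
Css,max = 43.6 × 3.120 = 136.0 mg/L
Css,min = Css,max × e^(−kτ) = 136.0 × 0.6795 ≈ 92.4 mg/L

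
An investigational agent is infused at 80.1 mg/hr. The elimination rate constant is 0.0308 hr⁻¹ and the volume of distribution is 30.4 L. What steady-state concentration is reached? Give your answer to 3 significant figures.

85.5 mg/L

CL = k · V = 0.0308 × 30.4 = 0.9363 L/hr
Css = rate / CL = 80.1 / 0.9363 ≈ 85.5 mg/L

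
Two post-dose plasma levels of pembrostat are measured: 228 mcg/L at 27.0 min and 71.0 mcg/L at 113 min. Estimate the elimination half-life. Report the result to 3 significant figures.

51.1 minutes

k = ln(C₁/C₂) / (t₂ − t₁) = ln(228/71.0) / (113 − 27.0)
  = 1.167 / 86.00 = 0.01357 min⁻¹
t½ = ln 2 / k = ln 2 / 0.01357 ≈ 51.1 minutes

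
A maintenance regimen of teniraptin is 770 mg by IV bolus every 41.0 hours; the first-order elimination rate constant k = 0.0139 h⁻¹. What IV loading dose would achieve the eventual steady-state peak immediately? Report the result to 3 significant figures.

Accumulation ratio R = 1 / (1 − e^(−kτ)) = 1 / (1 − e^(−0.01390×41.0)) = 1 / (1 − 0.5656) = 2.302
Loading dose = maintenance dose × R = 770 × 2.302 ≈ 1770 mg

1770 mg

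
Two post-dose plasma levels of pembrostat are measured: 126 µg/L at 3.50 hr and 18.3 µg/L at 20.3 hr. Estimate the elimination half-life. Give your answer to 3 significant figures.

6.04 hours

k = ln(C₁/C₂) / (t₂ − t₁) = ln(126/18.3) / (20.3 − 3.50)
  = 1.929 / 16.80 = 0.1148 hr⁻¹
t½ = ln 2 / k = ln 2 / 0.1148 ≈ 6.04 hours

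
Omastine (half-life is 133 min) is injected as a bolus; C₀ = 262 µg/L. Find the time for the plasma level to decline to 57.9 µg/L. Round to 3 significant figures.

k = ln 2 / 133 = 0.005212 min⁻¹
C(t) = C₀ e^(−kt)  ⇒  t = ln(C₀/C) / k
t = ln(262/57.9) / 0.005212 = 1.510 / 0.005212 ≈ 290 minutes

290 minutes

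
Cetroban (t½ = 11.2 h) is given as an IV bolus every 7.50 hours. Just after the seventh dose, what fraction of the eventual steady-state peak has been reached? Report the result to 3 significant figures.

0.961

k = ln 2 / 11.2 = 0.06189 h⁻¹
f_n = 1 − e^(−nkτ) = 1 − e^(−7 × 0.06189 × 7.50) = 1 − e^(−3.249) = 1 − 0.03881 ≈ 0.961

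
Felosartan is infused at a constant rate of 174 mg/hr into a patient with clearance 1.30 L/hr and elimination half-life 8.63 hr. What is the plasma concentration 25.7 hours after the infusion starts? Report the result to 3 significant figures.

117 mg/L

Css = rate / CL = 174 / 1.30 = 133.8 mg/L
k = ln 2 / 8.63 = 0.08032 hr⁻¹
C(t) = Css (1 − e^(−kt)) = 133.8 × (1 − e^(−2.064)) = 133.8 × 0.8731 ≈ 117 mg/L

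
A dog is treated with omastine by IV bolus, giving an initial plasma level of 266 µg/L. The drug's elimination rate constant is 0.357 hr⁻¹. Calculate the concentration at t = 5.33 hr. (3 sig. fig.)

C(t) = C₀ e^(−kt) = 266 × e^(−0.3570 × 5.33) = 266 × e^(−1.903) = 266 × 0.1491 ≈ 39.7 µg/L

39.7 µg/L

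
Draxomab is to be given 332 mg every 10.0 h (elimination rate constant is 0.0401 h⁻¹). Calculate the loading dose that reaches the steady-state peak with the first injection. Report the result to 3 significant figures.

Accumulation ratio R = 1 / (1 − e^(−kτ)) = 1 / (1 − e^(−0.04010×10.0)) = 1 / (1 − 0.6697) = 3.027
Loading dose = maintenance dose × R = 332 × 3.027 ≈ 1000 mg

1000 mg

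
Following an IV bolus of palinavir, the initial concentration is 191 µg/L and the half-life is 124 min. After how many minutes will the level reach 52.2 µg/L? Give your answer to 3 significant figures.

k = ln 2 / 124 = 0.005590 min⁻¹
C(t) = C₀ e^(−kt)  ⇒  t = ln(C₀/C) / k
t = ln(191/52.2) / 0.005590 = 1.297 / 0.005590 ≈ 232 minutes

232 minutes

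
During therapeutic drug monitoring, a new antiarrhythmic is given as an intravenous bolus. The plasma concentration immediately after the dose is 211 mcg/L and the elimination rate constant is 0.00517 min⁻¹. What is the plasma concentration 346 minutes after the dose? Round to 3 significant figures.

C(t) = C₀ e^(−kt) = 211 × e^(−0.005170 × 346) = 211 × e^(−1.789) = 211 × 0.1672 ≈ 35.3 mcg/L

35.3 mcg/L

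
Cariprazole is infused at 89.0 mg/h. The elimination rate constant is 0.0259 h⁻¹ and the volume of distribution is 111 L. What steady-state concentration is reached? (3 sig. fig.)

31.0 µg/mL

CL = k · V = 0.0259 × 111 = 2.875 L/h
Css = rate / CL = 89.0 / 2.875 ≈ 31.0 µg/mL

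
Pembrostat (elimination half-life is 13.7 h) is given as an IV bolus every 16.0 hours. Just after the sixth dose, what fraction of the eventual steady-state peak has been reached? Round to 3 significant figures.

0.992

k = ln 2 / 13.7 = 0.05059 h⁻¹
f_n = 1 − e^(−nkτ) = 1 − e^(−6 × 0.05059 × 16.0) = 1 − e^(−4.857) = 1 − 0.007773 ≈ 0.992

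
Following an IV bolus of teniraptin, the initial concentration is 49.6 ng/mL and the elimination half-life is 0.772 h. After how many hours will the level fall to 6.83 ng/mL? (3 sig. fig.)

k = ln 2 / 0.772 = 0.8979 h⁻¹
C(t) = C₀ e^(−kt)  ⇒  t = ln(C₀/C) / k
t = ln(49.6/6.83) / 0.8979 = 1.983 / 0.8979 ≈ 2.21 hours

2.21 hours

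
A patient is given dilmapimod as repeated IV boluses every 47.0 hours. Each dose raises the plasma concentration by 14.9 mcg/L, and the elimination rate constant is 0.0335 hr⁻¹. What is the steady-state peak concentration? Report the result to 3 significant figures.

Fraction remaining after one interval: e^(−kτ) = e^(−0.03350 × 47.0) = 0.2071
R = 1 / (1 − 0.2071) = 1.261
Css,max = 14.9 × 1.261 ≈ 18.8 mcg/L

18.8 mcg/L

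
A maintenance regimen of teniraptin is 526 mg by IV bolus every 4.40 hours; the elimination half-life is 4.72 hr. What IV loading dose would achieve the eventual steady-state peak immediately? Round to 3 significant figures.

k = ln 2 / 4.72 = 0.1469 hr⁻¹
Accumulation ratio R = 1 / (1 − e^(−kτ)) = 1 / (1 − e^(−0.1469×4.40)) = 1 / (1 − 0.5241) = 2.101
Loading dose = maintenance dose × R = 526 × 2.101 ≈ 1110 mg

1110 mg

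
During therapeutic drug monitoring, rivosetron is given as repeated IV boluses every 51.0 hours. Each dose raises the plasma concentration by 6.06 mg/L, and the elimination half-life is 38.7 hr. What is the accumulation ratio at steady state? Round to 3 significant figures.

k = ln 2 / 38.7 = 0.01791 hr⁻¹
Fraction remaining after one interval: e^(−kτ) = e^(−0.01791 × 51.0) = 0.4011
R = 1 / (1 − 0.4011) = 1 / 0.5989 ≈ 1.67

1.67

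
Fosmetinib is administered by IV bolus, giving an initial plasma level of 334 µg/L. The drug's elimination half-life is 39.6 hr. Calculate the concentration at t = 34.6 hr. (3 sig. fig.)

182 µg/L

k = ln 2 / 39.6 = 0.01750 hr⁻¹
C(t) = C₀ e^(−kt) = 334 × e^(−0.01750 × 34.6) = 334 × e^(−0.6056) = 334 × 0.5457 ≈ 182 µg/L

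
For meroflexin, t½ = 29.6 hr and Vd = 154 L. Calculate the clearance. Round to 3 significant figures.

k = ln 2 / t½ = ln 2 / 29.6 = 0.02342 hr⁻¹
CL = k · V = 0.02342 × 154 ≈ 3.61 L/hr

3.61 L/hr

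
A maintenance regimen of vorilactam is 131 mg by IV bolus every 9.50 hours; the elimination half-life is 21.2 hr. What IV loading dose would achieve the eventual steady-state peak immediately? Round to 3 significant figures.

k = ln 2 / 21.2 = 0.03270 hr⁻¹
Accumulation ratio R = 1 / (1 − e^(−kτ)) = 1 / (1 − e^(−0.03270×9.50)) = 1 / (1 − 0.7330) = 3.745
Loading dose = maintenance dose × R = 131 × 3.745 ≈ 491 mg

491 mg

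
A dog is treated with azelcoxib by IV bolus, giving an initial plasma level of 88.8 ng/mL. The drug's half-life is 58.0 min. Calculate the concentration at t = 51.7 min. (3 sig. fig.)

47.9 ng/mL

k = ln 2 / 58.0 = 0.01195 min⁻¹
C(t) = C₀ e^(−kt) = 88.8 × e^(−0.01195 × 51.7) = 88.8 × e^(−0.6179) = 88.8 × 0.5391 ≈ 47.9 ng/mL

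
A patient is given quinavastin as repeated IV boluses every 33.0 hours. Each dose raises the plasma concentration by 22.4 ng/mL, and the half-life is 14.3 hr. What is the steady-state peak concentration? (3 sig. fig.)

k = ln 2 / 14.3 = 0.04847 hr⁻¹
Fraction remaining after one interval: e^(−kτ) = e^(−0.04847 × 33.0) = 0.2020
R = 1 / (1 − 0.2020) = 1.253
Css,max = 22.4 × 1.253 ≈ 28.1 ng/mL

28.1 ng/mL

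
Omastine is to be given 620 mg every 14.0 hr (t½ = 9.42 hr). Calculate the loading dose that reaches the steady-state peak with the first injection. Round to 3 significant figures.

964 mg

k = ln 2 / 9.42 = 0.07358 hr⁻¹
Accumulation ratio R = 1 / (1 − e^(−kτ)) = 1 / (1 − e^(−0.07358×14.0)) = 1 / (1 − 0.3570) = 1.555
Loading dose = maintenance dose × R = 620 × 1.555 ≈ 964 mg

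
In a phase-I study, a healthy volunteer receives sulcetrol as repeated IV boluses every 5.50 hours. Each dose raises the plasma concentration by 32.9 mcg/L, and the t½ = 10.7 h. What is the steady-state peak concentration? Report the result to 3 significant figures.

k = ln 2 / 10.7 = 0.06478 h⁻¹
Fraction remaining after one interval: e^(−kτ) = e^(−0.06478 × 5.50) = 0.7003
R = 1 / (1 − 0.7003) = 3.336
Css,max = 32.9 × 3.336 ≈ 110 mcg/L

110 mcg/L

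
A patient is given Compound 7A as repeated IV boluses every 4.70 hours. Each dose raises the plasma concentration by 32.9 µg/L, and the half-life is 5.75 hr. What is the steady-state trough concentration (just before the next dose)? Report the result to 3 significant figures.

43.2 µg/L

k = ln 2 / 5.75 = 0.1205 hr⁻¹
Fraction remaining after one interval: e^(−kτ) = e^(−0.1205 × 4.70) = 0.5675
R = 1 / (1 − 0.5675) = 2.312
Css,max = 32.9 × 2.312 = 76.06 µg/L
Css,min = Css,max × e^(−kτ) = 76.06 × 0.5675 ≈ 43.2 µg/L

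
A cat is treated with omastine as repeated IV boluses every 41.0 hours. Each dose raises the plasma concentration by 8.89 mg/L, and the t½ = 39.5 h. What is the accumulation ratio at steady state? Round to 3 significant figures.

1.95

k = ln 2 / 39.5 = 0.01755 h⁻¹
Fraction remaining after one interval: e^(−kτ) = e^(−0.01755 × 41.0) = 0.4870
R = 1 / (1 − 0.4870) = 1 / 0.5130 ≈ 1.95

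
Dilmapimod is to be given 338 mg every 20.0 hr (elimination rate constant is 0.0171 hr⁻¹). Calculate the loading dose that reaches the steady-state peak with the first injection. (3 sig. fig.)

Accumulation ratio R = 1 / (1 − e^(−kτ)) = 1 / (1 − e^(−0.01710×20.0)) = 1 / (1 − 0.7103) = 3.452
Loading dose = maintenance dose × R = 338 × 3.452 ≈ 1170 mg

1170 mg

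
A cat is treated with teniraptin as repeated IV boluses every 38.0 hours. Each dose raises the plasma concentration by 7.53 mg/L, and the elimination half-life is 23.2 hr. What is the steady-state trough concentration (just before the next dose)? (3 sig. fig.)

k = ln 2 / 23.2 = 0.02988 hr⁻¹
Fraction remaining after one interval: e^(−kτ) = e^(−0.02988 × 38.0) = 0.3213
R = 1 / (1 − 0.3213) = 1.473
Css,max = 7.53 × 1.473 = 11.10 mg/L
Css,min = Css,max × e^(−kτ) = 11.10 × 0.3213 ≈ 3.57 mg/L

3.57 mg/L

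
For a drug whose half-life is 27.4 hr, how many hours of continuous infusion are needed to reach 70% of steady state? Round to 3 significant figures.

47.6 hours

k = ln 2 / 27.4 = 0.02530 hr⁻¹
f = 1 − e^(−kt)  ⇒  t = −ln(1 − f) / k
t = −ln(1 − 0.7) / 0.02530 = 1.204 / 0.02530 ≈ 47.6 hours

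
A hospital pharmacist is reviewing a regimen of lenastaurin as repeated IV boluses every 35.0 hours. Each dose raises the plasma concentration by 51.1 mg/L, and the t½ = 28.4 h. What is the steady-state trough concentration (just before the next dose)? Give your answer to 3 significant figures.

k = ln 2 / 28.4 = 0.02441 h⁻¹
Fraction remaining after one interval: e^(−kτ) = e^(−0.02441 × 35.0) = 0.4256
R = 1 / (1 − 0.4256) = 1.741
Css,max = 51.1 × 1.741 = 88.96 mg/L
Css,min = Css,max × e^(−kτ) = 88.96 × 0.4256 ≈ 37.9 mg/L

37.9 mg/L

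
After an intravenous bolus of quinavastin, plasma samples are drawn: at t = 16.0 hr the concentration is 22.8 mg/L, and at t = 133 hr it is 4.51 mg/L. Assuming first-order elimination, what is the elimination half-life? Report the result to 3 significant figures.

50.0 hours

k = ln(C₁/C₂) / (t₂ − t₁) = ln(22.8/4.51) / (133 − 16.0)
  = 1.620 / 117.0 = 0.01385 hr⁻¹
t½ = ln 2 / k = ln 2 / 0.01385 ≈ 50.0 hours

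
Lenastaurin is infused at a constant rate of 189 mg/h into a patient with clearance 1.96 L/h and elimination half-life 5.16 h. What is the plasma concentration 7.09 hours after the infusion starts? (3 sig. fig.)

Css = rate / CL = 189 / 1.96 = 96.43 µg/mL
k = ln 2 / 5.16 = 0.1343 h⁻¹
C(t) = Css (1 − e^(−kt)) = 96.43 × (1 − e^(−0.9524)) = 96.43 × 0.6142 ≈ 59.2 µg/mL

59.2 µg/mL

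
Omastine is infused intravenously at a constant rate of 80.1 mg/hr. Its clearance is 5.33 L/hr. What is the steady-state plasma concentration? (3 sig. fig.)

15.0 µg/mL

Css = infusion rate / CL = 80.1 / 5.33 ≈ 15.0 µg/mL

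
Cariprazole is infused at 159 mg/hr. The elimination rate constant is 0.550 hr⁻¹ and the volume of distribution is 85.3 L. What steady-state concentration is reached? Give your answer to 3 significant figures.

3.39 mg/L

CL = k · V = 0.550 × 85.3 = 46.91 L/hr
Css = rate / CL = 159 / 46.91 ≈ 3.39 mg/L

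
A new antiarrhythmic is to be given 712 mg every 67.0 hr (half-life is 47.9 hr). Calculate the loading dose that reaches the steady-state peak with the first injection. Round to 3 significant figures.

k = ln 2 / 47.9 = 0.01447 hr⁻¹
Accumulation ratio R = 1 / (1 − e^(−kτ)) = 1 / (1 − e^(−0.01447×67.0)) = 1 / (1 − 0.3793) = 1.611
Loading dose = maintenance dose × R = 712 × 1.611 ≈ 1150 mg

1150 mg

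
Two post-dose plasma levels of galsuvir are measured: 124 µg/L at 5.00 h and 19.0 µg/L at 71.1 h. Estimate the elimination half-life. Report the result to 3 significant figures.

24.4 hours

k = ln(C₁/C₂) / (t₂ − t₁) = ln(124/19.0) / (71.1 − 5.00)
  = 1.876 / 66.10 = 0.02838 h⁻¹
t½ = ln 2 / k = ln 2 / 0.02838 ≈ 24.4 hours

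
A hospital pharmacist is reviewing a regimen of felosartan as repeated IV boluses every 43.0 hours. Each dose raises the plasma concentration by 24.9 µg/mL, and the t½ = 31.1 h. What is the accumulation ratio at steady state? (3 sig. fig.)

k = ln 2 / 31.1 = 0.02229 h⁻¹
Fraction remaining after one interval: e^(−kτ) = e^(−0.02229 × 43.0) = 0.3835
R = 1 / (1 − 0.3835) = 1 / 0.6165 ≈ 1.62

1.62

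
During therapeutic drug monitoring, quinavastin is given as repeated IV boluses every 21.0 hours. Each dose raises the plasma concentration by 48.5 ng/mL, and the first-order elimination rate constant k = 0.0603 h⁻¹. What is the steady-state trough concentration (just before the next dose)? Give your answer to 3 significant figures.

19.0 ng/mL

Fraction remaining after one interval: e^(−kτ) = e^(−0.06030 × 21.0) = 0.2819
R = 1 / (1 − 0.2819) = 1.393
Css,max = 48.5 × 1.393 = 67.54 ng/mL
Css,min = Css,max × e^(−kτ) = 67.54 × 0.2819 ≈ 19.0 ng/mL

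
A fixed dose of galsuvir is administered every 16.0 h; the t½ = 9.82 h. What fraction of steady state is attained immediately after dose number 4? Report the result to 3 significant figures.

k = ln 2 / 9.82 = 0.07059 h⁻¹
f_n = 1 − e^(−nkτ) = 1 − e^(−4 × 0.07059 × 16.0) = 1 − e^(−4.517) = 1 − 0.01092 ≈ 0.989

0.989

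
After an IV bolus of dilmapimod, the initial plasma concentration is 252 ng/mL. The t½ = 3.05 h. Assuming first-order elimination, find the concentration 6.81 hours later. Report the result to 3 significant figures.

k = ln 2 / 3.05 = 0.2273 h⁻¹
6.81 h is 2.233 half-lives, so C = 252 × (1/2)^2.233 = 252 × 0.2127 ≈ 53.6 ng/mL

53.6 ng/mL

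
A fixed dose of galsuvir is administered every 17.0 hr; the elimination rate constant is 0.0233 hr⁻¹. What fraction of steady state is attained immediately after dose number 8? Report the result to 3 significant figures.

0.958

f_n = 1 − e^(−nkτ) = 1 − e^(−8 × 0.02330 × 17.0) = 1 − e^(−3.169) = 1 − 0.04205 ≈ 0.958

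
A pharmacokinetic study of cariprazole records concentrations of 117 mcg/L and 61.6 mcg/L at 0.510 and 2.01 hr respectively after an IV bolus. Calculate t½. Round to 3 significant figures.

k = ln(C₁/C₂) / (t₂ − t₁) = ln(117/61.6) / (2.01 − 0.510)
  = 0.6415 / 1.500 = 0.4277 hr⁻¹
t½ = ln 2 / k = ln 2 / 0.4277 ≈ 1.62 hours

1.62 hours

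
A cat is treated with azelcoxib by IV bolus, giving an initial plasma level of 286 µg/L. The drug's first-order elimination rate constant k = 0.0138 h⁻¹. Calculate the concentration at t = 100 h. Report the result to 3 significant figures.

C(t) = C₀ e^(−kt) = 286 × e^(−0.01380 × 100) = 286 × e^(−1.380) = 286 × 0.2516 ≈ 72.0 µg/L

72.0 µg/L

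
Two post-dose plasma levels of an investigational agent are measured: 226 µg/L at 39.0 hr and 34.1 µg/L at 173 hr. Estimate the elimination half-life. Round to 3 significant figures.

49.1 hours

k = ln(C₁/C₂) / (t₂ − t₁) = ln(226/34.1) / (173 − 39.0)
  = 1.891 / 134.0 = 0.01411 hr⁻¹
t½ = ln 2 / k = ln 2 / 0.01411 ≈ 49.1 hours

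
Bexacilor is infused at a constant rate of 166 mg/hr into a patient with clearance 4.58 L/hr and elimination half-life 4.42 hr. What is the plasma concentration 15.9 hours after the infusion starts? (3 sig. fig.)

Css = rate / CL = 166 / 4.58 = 36.24 mg/L
k = ln 2 / 4.42 = 0.1568 hr⁻¹
C(t) = Css (1 − e^(−kt)) = 36.24 × (1 − e^(−2.493)) = 36.24 × 0.9174 ≈ 33.2 mg/L

33.2 mg/L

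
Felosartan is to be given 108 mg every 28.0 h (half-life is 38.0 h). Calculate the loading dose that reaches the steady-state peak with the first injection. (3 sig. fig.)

270 mg

k = ln 2 / 38.0 = 0.01824 h⁻¹
Accumulation ratio R = 1 / (1 − e^(−kτ)) = 1 / (1 − e^(−0.01824×28.0)) = 1 / (1 − 0.6001) = 2.500
Loading dose = maintenance dose × R = 108 × 2.500 ≈ 270 mg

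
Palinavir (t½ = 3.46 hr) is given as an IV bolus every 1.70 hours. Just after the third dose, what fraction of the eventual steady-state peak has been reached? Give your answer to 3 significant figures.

0.640

k = ln 2 / 3.46 = 0.2003 hr⁻¹
f_n = 1 − e^(−nkτ) = 1 − e^(−3 × 0.2003 × 1.70) = 1 − e^(−1.022) = 1 − 0.3600 ≈ 0.640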